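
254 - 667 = -413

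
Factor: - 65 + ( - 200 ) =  - 265 = - 5^1*53^1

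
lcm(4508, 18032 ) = 18032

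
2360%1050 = 260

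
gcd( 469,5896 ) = 67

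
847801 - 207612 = 640189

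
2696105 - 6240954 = -3544849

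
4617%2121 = 375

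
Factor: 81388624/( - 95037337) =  - 2^4*47^( - 1 )*1097^1* 1213^(-1) * 1667^(-1)*4637^1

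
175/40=35/8 = 4.38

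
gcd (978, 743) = 1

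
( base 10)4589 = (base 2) 1000111101101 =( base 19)cda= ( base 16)11ED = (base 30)52t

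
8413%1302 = 601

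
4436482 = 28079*158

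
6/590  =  3/295 = 0.01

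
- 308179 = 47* ( -6557 ) 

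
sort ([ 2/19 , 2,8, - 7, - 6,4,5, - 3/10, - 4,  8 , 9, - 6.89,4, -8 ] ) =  [ - 8, - 7 ,-6.89, - 6, - 4, - 3/10, 2/19,2 , 4, 4,5,8 , 8,  9] 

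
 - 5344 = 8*(  -  668)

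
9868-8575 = 1293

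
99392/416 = 3106/13 = 238.92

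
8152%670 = 112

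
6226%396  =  286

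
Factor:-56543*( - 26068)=1473962924 = 2^2*7^3*19^1 * 56543^1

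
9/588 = 3/196 = 0.02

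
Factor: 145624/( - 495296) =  - 2^( - 3 )*71^( - 1 )*167^1 = - 167/568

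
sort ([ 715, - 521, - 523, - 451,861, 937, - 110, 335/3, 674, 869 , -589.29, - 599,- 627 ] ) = [- 627, -599, - 589.29, - 523, - 521, - 451, -110, 335/3, 674,715, 861,869, 937 ] 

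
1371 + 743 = 2114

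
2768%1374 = 20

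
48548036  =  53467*908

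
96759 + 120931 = 217690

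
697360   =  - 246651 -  - 944011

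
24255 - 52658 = -28403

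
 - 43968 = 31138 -75106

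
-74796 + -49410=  - 124206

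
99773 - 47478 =52295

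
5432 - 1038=4394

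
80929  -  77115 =3814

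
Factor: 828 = 2^2*3^2*23^1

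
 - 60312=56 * (- 1077) 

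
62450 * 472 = 29476400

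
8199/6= 1366 + 1/2 = 1366.50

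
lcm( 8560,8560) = 8560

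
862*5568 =4799616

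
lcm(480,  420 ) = 3360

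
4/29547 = 4/29547 = 0.00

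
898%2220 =898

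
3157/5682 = 3157/5682 = 0.56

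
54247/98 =54247/98 = 553.54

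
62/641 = 62/641 = 0.10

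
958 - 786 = 172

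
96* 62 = 5952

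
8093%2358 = 1019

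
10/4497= 10/4497= 0.00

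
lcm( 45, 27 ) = 135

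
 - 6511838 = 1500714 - 8012552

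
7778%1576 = 1474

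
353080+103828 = 456908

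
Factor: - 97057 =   -  71^1* 1367^1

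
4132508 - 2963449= 1169059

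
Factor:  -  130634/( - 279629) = 2^1 * 7^1*31^1*929^(-1 ) = 434/929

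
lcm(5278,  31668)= 31668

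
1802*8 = 14416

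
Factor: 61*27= 3^3 * 61^1 = 1647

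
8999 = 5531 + 3468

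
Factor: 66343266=2^1*3^3*11^1*67^1 * 1667^1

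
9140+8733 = 17873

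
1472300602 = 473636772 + 998663830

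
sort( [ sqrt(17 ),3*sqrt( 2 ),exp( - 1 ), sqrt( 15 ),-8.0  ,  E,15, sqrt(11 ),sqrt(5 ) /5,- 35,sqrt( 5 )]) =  [ - 35, - 8.0,exp( - 1), sqrt( 5)/5,sqrt(5 ),E , sqrt(11 ),  sqrt(15),sqrt(17 ), 3*sqrt(2), 15]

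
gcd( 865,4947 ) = 1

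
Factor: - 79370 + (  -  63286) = -142656 = - 2^6*3^1*743^1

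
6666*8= 53328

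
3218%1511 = 196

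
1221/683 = 1221/683 = 1.79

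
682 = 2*341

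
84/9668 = 21/2417 = 0.01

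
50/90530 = 5/9053 = 0.00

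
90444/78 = 1159 + 7/13=1159.54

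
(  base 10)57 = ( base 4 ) 321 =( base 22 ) 2d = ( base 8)71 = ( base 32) 1P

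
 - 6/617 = - 6/617  =  -0.01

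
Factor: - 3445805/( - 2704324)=2^( - 2)*5^1* 7^( - 1 )*11^1*31^1 * 43^1*47^1*59^( - 1 )  *  1637^( - 1 ) 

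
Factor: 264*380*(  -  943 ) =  - 2^5*3^1*5^1 * 11^1*19^1*23^1*41^1 = - 94601760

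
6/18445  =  6/18445  =  0.00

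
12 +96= 108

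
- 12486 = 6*( -2081 )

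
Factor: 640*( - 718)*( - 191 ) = 87768320 = 2^8*5^1*191^1* 359^1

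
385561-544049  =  - 158488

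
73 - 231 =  - 158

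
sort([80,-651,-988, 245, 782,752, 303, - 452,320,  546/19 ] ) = [-988, - 651, - 452,  546/19, 80,245, 303, 320, 752,782]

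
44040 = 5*8808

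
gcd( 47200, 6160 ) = 80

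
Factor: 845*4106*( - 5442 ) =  - 2^2*3^1*5^1*13^2*907^1*2053^1 = -18881399940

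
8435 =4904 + 3531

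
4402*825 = 3631650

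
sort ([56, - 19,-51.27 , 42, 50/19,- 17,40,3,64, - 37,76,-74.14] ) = [ - 74.14, - 51.27, - 37, - 19,- 17,  50/19,3 , 40, 42,  56,64, 76]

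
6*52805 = 316830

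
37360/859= 43  +  423/859 = 43.49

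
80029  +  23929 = 103958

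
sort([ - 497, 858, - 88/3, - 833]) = [  -  833, - 497, - 88/3, 858]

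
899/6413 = 899/6413 = 0.14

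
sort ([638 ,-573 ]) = [ - 573,638]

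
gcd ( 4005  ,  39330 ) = 45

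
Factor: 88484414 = 2^1*44242207^1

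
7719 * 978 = 7549182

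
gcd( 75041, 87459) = 1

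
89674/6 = 14945 + 2/3 = 14945.67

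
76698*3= 230094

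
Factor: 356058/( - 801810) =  - 131/295=   - 5^ (  -  1) * 59^(  -  1 ) * 131^1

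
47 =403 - 356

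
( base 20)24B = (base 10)891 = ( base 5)12031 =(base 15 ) 3E6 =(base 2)1101111011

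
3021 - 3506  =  -485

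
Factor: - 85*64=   -  5440 = -2^6*5^1*17^1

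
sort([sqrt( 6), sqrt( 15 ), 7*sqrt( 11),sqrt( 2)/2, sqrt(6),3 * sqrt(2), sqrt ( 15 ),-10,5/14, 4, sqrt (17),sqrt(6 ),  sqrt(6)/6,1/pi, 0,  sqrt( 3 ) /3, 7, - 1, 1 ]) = [ - 10, - 1,0 , 1/pi, 5/14 , sqrt(6 )/6 , sqrt( 3 ) /3, sqrt( 2 )/2,1,sqrt(6),sqrt(6 ) , sqrt( 6 ),sqrt( 15 ),  sqrt( 15 ),4, sqrt( 17 ),  3 * sqrt( 2), 7, 7*sqrt( 11 )] 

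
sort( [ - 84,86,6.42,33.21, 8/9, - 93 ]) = [ - 93, - 84, 8/9,6.42,33.21, 86]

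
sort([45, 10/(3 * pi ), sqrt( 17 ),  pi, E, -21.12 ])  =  [  -  21.12,10/( 3*pi ),E, pi,sqrt( 17), 45 ]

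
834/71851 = 834/71851  =  0.01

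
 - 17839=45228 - 63067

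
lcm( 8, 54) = 216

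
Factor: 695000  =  2^3*5^4* 139^1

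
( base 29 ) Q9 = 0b1011111011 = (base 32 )nr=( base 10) 763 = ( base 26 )139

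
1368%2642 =1368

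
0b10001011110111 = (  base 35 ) 7aq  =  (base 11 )67A8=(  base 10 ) 8951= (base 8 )21367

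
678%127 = 43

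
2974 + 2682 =5656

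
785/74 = 10 + 45/74 =10.61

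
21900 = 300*73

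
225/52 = 225/52=4.33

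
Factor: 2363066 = 2^1*23^1*47^1*1093^1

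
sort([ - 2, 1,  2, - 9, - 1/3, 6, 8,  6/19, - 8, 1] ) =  [ - 9, - 8, - 2, - 1/3, 6/19,1,1, 2, 6, 8] 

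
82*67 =5494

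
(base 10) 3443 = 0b110101110011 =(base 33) 35B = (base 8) 6563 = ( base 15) 1048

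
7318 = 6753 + 565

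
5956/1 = 5956=5956.00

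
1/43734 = 1/43734 = 0.00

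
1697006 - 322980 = 1374026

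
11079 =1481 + 9598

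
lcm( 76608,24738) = 2374848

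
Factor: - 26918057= -1877^1*14341^1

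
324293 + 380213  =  704506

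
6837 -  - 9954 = 16791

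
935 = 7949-7014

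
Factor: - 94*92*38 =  - 2^4 * 19^1 *23^1*47^1 = - 328624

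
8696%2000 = 696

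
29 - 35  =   - 6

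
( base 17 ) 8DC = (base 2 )100111110001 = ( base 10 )2545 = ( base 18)7F7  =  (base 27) 3d7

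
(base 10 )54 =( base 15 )39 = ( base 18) 30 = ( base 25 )24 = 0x36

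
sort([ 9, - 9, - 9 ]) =[  -  9, - 9, 9 ] 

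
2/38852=1/19426=0.00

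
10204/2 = 5102 = 5102.00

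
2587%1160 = 267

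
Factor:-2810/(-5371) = 2^1 *5^1*41^( - 1)*131^( - 1)*281^1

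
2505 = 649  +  1856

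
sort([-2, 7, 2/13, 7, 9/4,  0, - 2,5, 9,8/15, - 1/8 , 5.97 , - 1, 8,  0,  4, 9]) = [-2, - 2 ,-1,  -  1/8,0, 0,2/13,8/15,9/4,4, 5, 5.97, 7, 7,8, 9, 9]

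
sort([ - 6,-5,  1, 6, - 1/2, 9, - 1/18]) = [ - 6,- 5,- 1/2, - 1/18, 1, 6, 9 ] 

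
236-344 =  - 108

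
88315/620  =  17663/124 = 142.44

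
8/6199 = 8/6199  =  0.00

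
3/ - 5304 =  - 1/1768 = -0.00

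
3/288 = 1/96  =  0.01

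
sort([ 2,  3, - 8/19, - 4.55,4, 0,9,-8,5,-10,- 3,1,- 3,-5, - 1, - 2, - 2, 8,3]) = [ - 10,- 8 , - 5, - 4.55,-3,-3,  -  2 ,  -  2,-1,-8/19,0,1,2,3,3,4,  5, 8,9]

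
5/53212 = 5/53212 = 0.00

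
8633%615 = 23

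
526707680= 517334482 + 9373198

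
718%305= 108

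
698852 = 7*99836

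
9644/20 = 2411/5 = 482.20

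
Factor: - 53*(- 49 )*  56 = 145432 =2^3*7^3*53^1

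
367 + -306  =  61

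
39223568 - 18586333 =20637235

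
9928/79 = 125 + 53/79 = 125.67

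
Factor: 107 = 107^1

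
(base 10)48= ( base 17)2E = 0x30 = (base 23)22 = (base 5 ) 143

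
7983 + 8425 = 16408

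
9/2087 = 9/2087 = 0.00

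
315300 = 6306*50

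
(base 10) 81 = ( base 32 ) 2h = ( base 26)33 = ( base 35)2B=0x51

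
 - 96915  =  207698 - 304613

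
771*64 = 49344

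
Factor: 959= 7^1*137^1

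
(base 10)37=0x25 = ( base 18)21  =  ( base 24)1d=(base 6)101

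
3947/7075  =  3947/7075  =  0.56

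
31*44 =1364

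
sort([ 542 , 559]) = [ 542, 559 ] 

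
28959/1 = 28959 = 28959.00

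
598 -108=490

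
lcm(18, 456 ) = 1368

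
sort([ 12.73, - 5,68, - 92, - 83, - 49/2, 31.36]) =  [ - 92, - 83, - 49/2, - 5,12.73,31.36,  68]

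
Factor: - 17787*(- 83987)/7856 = 2^( - 4)*3^1*7^2*11^2*491^(-1)  *  83987^1 = 1493876769/7856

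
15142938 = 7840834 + 7302104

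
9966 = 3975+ 5991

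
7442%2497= 2448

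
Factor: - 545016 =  - 2^3* 3^1 * 22709^1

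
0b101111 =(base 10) 47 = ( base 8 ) 57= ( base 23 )21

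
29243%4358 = 3095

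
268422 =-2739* ( - 98) 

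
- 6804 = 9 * (  -  756)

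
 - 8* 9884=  - 79072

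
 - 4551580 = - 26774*170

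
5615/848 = 5615/848 = 6.62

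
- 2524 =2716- 5240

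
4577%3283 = 1294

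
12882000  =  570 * 22600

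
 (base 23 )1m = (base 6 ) 113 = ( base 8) 55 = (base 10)45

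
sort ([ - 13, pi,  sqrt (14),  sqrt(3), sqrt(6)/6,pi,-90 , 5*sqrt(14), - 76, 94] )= [ -90,-76, - 13,  sqrt( 6 ) /6,sqrt(3), pi,pi,sqrt( 14),5*sqrt(14),94]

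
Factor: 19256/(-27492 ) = - 166/237=- 2^1*3^ ( - 1 )*79^( - 1 )*83^1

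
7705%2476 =277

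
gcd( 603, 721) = 1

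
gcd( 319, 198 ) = 11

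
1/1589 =1/1589 = 0.00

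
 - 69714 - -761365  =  691651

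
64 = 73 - 9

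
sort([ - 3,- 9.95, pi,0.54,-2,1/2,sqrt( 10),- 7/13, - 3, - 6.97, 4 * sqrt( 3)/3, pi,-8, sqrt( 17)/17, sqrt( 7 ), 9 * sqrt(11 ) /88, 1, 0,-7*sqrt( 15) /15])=[ - 9.95,-8, - 6.97,-3, - 3, - 2, - 7*sqrt(15)/15, - 7/13, 0, sqrt(17 ) /17, 9*sqrt( 11) /88,1/2,0.54, 1,4 * sqrt( 3) /3, sqrt( 7 ) , pi,pi,sqrt( 10 )]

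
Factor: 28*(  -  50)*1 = -2^3*5^2*7^1 = - 1400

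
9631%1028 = 379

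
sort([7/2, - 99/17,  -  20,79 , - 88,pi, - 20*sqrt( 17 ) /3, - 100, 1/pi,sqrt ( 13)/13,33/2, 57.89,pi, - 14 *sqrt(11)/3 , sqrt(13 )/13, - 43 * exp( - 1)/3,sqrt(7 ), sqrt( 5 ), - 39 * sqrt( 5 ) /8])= [ - 100,- 88,-20 * sqrt(17)/3, - 20,- 14*sqrt(11)/3, - 39*sqrt( 5)/8, - 99/17, - 43*exp(-1 )/3 , sqrt (13) /13,sqrt (13 ) /13, 1/pi, sqrt( 5 ), sqrt( 7 ), pi, pi, 7/2, 33/2, 57.89,  79 ]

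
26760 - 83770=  - 57010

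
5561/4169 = 1 + 1392/4169 = 1.33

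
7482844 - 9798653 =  - 2315809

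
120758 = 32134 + 88624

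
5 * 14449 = 72245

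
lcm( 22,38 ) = 418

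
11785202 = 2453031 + 9332171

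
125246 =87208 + 38038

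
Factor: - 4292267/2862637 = -7^1*211^( - 1 )*13567^( - 1 )*613181^1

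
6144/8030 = 3072/4015 = 0.77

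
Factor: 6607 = 6607^1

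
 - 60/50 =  - 6/5=-1.20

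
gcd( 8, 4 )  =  4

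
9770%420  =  110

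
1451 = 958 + 493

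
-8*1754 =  - 14032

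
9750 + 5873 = 15623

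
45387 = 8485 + 36902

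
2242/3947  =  2242/3947=0.57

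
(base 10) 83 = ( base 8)123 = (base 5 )313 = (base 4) 1103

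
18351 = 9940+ 8411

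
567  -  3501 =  - 2934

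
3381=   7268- 3887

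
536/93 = 5+71/93 = 5.76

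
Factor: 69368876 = 2^2*17342219^1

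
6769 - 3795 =2974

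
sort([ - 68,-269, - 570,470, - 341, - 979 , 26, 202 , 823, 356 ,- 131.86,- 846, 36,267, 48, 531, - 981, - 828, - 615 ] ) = [-981, - 979, - 846 , -828 ,-615, - 570,-341, - 269, -131.86 ,-68,26,36,48,202,267,  356, 470, 531, 823 ] 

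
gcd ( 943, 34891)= 943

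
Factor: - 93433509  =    -  3^2*13^2 * 47^1*1307^1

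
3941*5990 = 23606590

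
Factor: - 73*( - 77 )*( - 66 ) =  - 2^1*3^1*7^1*11^2*73^1= -370986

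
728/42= 52/3 = 17.33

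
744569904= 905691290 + - 161121386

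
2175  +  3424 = 5599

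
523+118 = 641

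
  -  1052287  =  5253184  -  6305471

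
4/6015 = 4/6015 = 0.00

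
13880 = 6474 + 7406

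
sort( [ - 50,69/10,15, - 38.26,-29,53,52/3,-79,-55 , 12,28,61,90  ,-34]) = [ - 79,-55, - 50, - 38.26, - 34,-29 , 69/10, 12,  15,52/3,28,53,61,90]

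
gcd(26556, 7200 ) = 12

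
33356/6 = 5559 + 1/3 =5559.33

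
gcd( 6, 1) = 1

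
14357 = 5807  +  8550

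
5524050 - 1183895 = 4340155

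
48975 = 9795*5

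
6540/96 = 68+1/8 =68.12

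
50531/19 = 50531/19 = 2659.53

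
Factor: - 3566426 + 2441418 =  - 1125008 = - 2^4*70313^1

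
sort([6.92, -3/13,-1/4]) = [ - 1/4, - 3/13, 6.92 ]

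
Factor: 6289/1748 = 331/92  =  2^(-2)*23^( - 1)*331^1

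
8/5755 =8/5755 =0.00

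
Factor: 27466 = 2^1*31^1 * 443^1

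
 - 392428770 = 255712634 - 648141404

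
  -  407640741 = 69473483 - 477114224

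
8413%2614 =571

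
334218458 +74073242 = 408291700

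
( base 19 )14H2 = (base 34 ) 7FQ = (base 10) 8628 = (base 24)enc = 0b10000110110100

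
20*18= 360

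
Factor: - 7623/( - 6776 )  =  9/8 = 2^( - 3 )*3^2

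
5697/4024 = 5697/4024 = 1.42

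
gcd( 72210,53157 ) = 87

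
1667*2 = 3334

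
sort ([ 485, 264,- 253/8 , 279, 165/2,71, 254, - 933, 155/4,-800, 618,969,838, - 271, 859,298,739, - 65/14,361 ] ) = [ - 933, - 800, - 271, - 253/8,-65/14, 155/4, 71 , 165/2,254,  264, 279,  298, 361,  485,618, 739,838,859,  969 ] 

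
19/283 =19/283=0.07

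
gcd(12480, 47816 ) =8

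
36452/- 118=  - 309 + 5/59= -  308.92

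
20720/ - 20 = - 1036 + 0/1 = - 1036.00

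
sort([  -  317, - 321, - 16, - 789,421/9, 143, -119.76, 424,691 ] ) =[ - 789, - 321, - 317, - 119.76, -16,421/9, 143,424,  691]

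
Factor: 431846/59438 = 113^ ( - 1 )*821^1= 821/113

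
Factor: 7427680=2^5 * 5^1 *13^1*3571^1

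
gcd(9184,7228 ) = 4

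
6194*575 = 3561550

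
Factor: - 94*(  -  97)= 9118 = 2^1* 47^1*97^1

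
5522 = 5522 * 1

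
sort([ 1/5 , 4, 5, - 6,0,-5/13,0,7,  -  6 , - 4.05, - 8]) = [ - 8, - 6, - 6, - 4.05, - 5/13, 0, 0, 1/5, 4,5,7] 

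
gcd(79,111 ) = 1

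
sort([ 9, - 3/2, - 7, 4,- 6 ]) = [- 7 , - 6, - 3/2,4 , 9]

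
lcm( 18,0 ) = 0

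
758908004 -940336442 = -181428438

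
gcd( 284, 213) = 71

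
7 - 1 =6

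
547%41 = 14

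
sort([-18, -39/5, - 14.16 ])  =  [ - 18 , - 14.16, - 39/5] 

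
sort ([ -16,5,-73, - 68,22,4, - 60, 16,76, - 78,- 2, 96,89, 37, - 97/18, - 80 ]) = [ - 80, - 78, - 73, - 68 , - 60, - 16, - 97/18, - 2,4, 5, 16,22,37 , 76, 89, 96 ]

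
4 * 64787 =259148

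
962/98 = 9+ 40/49=9.82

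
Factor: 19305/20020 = 27/28= 2^( - 2)*3^3*7^( - 1 )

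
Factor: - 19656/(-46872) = 13^1*31^(  -  1)=13/31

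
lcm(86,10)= 430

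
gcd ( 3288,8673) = 3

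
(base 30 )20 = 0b111100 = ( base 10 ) 60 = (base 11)55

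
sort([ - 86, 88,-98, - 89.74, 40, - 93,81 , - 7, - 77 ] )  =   [ - 98,-93, - 89.74,  -  86, - 77 , - 7,40 , 81, 88]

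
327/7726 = 327/7726 = 0.04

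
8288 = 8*1036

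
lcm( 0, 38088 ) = 0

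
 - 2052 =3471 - 5523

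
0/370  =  0 = 0.00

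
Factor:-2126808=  - 2^3 * 3^2*109^1*271^1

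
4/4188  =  1/1047 =0.00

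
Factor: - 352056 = - 2^3 * 3^1 * 14669^1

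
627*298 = 186846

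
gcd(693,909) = 9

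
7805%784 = 749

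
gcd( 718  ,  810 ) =2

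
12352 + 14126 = 26478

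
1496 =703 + 793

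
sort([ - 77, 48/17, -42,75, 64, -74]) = [ - 77, -74,- 42, 48/17, 64, 75]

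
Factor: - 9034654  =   - 2^1*4517327^1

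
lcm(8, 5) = 40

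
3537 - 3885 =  - 348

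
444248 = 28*15866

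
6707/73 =91 + 64/73 = 91.88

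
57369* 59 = 3384771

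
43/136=43/136 = 0.32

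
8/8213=8/8213 = 0.00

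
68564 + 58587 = 127151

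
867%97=91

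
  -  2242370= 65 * (  -  34498 ) 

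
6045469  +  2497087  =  8542556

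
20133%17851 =2282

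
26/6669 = 2/513  =  0.00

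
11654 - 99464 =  - 87810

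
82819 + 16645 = 99464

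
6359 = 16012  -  9653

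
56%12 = 8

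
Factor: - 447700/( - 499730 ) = 2^1*5^1 * 7^( - 1 )*37^1*59^(-1)=370/413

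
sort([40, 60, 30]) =[ 30, 40, 60 ]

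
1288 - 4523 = - 3235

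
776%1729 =776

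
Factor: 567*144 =81648 = 2^4*3^6*7^1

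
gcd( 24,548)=4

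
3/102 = 1/34 =0.03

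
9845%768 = 629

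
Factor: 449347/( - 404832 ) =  - 2^ (- 5)*3^(-1)*4217^( - 1 )*449347^1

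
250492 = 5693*44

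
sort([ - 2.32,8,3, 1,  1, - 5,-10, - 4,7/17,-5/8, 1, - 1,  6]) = [  -  10 , - 5,-4, - 2.32, - 1, - 5/8,7/17,  1,1,1,3,6,8]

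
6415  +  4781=11196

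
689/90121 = 689/90121   =  0.01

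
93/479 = 93/479 =0.19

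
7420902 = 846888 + 6574014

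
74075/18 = 74075/18 = 4115.28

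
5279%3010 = 2269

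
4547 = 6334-1787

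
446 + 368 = 814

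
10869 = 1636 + 9233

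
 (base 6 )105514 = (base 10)9046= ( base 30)a1g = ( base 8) 21526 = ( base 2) 10001101010110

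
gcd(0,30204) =30204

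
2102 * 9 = 18918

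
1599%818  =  781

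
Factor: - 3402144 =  - 2^5 *3^2*11813^1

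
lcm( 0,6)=0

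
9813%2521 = 2250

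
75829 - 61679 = 14150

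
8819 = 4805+4014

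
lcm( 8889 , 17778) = 17778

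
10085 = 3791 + 6294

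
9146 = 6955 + 2191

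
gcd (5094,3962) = 566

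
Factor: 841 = 29^2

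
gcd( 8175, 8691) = 3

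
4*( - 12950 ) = - 51800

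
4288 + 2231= 6519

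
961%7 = 2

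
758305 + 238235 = 996540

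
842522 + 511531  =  1354053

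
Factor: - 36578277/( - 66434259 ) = 12192759/22144753=3^2*71^1*541^( - 1)*19081^1*40933^ ( - 1) 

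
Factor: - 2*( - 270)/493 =540/493 = 2^2 * 3^3*5^1*17^(-1 )*29^( - 1 )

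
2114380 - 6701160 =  - 4586780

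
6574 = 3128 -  - 3446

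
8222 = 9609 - 1387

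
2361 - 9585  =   - 7224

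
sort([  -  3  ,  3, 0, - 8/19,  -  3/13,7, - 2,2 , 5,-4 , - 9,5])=[ - 9,-4, -3, - 2, - 8/19 , - 3/13, 0,2, 3, 5,5, 7]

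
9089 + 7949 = 17038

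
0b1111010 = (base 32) 3Q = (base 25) 4m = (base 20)62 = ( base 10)122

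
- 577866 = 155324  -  733190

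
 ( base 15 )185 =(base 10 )350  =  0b101011110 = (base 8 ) 536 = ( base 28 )CE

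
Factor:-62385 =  - 3^1*5^1*4159^1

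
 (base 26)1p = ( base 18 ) 2f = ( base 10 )51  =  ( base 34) 1H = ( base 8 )63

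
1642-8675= - 7033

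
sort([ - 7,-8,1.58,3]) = [-8,  -  7,1.58,3]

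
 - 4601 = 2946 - 7547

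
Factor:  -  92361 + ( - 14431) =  - 2^3*7^1*1907^1   =  - 106792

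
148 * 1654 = 244792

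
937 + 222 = 1159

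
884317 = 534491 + 349826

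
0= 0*396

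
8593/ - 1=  -8593 + 0/1 = - 8593.00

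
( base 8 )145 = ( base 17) 5g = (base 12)85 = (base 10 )101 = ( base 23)49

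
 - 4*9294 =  - 37176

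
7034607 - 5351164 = 1683443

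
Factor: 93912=2^3*3^1*7^1*13^1*43^1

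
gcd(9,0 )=9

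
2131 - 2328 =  - 197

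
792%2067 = 792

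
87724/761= 115 + 209/761 = 115.27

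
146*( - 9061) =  - 1322906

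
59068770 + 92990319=152059089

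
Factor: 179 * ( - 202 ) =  - 36158 = - 2^1*101^1*179^1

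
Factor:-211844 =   -  2^2 *211^1*251^1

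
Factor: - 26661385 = - 5^1* 53^1 * 100609^1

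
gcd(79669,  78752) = 1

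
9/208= 9/208=0.04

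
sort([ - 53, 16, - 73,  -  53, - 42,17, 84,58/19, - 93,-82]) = [ - 93, - 82, - 73,-53,  -  53, - 42,58/19, 16,17, 84]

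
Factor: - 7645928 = - 2^3*59^1*97^1*167^1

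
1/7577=1/7577 = 0.00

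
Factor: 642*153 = 2^1*3^3*17^1*107^1 = 98226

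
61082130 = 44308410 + 16773720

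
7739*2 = 15478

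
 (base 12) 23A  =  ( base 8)516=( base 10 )334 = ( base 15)174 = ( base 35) 9J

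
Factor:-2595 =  - 3^1*5^1*173^1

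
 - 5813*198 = -1150974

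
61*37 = 2257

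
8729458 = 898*9721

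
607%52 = 35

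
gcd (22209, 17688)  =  33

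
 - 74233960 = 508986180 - 583220140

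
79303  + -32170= 47133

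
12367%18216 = 12367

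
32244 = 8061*4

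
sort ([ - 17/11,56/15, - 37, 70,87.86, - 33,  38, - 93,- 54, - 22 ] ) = [-93, - 54 , - 37,-33, - 22,-17/11, 56/15, 38 , 70 , 87.86]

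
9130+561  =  9691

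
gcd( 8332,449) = 1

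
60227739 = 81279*741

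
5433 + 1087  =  6520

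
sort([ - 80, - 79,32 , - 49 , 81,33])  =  [ - 80, - 79, - 49,32, 33,81] 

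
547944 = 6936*79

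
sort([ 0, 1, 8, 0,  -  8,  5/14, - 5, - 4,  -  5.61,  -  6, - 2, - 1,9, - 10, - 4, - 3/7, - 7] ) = [  -  10, - 8, - 7, - 6,-5.61, - 5, - 4, - 4,-2,-1, - 3/7, 0, 0, 5/14, 1,  8,9 ]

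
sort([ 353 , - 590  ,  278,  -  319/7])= [ - 590, - 319/7,278,353]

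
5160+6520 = 11680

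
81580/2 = 40790  =  40790.00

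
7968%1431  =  813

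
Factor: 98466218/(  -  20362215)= - 2^1*3^ ( - 1)*5^( - 1 )*89^1*  313^( - 1)*4337^( - 1)*553181^1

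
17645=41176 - 23531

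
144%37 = 33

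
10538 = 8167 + 2371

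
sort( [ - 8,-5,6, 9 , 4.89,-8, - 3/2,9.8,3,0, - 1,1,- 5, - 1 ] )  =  [ - 8, - 8, - 5,-5,  -  3/2, - 1, - 1,  0,1,3, 4.89,6,9,9.8 ]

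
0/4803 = 0 = 0.00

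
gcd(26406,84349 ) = 1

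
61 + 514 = 575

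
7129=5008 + 2121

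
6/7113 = 2/2371 = 0.00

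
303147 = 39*7773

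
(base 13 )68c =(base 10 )1130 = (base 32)13a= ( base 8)2152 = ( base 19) 329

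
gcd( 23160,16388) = 4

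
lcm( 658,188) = 1316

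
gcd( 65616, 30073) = 1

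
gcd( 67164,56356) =772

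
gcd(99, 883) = 1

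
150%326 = 150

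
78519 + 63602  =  142121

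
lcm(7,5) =35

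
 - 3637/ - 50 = 72+37/50 = 72.74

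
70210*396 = 27803160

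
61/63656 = 61/63656= 0.00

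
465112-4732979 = - 4267867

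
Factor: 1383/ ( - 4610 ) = -2^(-1) * 3^1*5^( - 1) = - 3/10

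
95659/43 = 95659/43= 2224.63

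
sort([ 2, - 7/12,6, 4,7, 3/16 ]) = [ - 7/12,3/16, 2, 4,6, 7]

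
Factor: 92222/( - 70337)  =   - 2^1*13^1 * 37^ ( - 1 )*1901^( - 1)*3547^1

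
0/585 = 0 = 0.00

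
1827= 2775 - 948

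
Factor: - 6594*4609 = -2^1 * 3^1*7^1*11^1*157^1*419^1 = - 30391746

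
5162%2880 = 2282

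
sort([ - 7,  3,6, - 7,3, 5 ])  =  [  -  7 ,-7,  3,3,5,6 ]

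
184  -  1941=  - 1757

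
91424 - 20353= 71071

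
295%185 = 110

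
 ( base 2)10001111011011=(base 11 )6995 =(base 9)13528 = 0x23db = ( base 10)9179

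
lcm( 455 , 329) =21385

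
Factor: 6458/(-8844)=-3229/4422=   - 2^( - 1)*3^(  -  1 )*11^( - 1)*67^( - 1)*3229^1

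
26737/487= 54 + 439/487 = 54.90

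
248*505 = 125240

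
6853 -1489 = 5364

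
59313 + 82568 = 141881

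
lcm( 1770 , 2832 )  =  14160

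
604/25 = 24+4/25 = 24.16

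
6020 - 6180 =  - 160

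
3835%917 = 167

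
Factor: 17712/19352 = 2^1*3^3*59^(  -  1)  =  54/59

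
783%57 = 42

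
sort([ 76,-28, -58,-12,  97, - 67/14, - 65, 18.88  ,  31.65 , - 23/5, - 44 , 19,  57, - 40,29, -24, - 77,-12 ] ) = [ - 77 , -65,-58, - 44,-40,  -  28, - 24,  -  12, - 12, - 67/14, -23/5, 18.88,19,  29,31.65,  57,76,  97 ]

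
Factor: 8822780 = 2^2*5^1* 73^1*6043^1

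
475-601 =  - 126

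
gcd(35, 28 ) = 7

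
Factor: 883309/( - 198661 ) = - 3437/773=-7^1*491^1*773^(-1 ) 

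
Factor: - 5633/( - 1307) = 43^1*131^1*1307^( - 1)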